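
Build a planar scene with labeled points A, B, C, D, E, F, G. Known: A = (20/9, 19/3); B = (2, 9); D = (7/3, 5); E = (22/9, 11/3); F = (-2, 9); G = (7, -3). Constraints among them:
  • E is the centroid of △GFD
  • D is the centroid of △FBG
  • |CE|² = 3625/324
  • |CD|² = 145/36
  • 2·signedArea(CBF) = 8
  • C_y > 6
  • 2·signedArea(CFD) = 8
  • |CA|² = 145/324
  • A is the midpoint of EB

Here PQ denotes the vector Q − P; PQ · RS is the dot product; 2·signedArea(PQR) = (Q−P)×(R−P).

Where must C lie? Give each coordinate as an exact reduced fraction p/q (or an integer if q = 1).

C = (13/6, 7)

1. C_x = 13/6  [2·signedArea(CFD) = 8 ∩ 2·signedArea(CBF) = 8]
2. C_y = 7  [2·signedArea(CFD) = 8 ∩ 2·signedArea(CBF) = 8]
   → C = (13/6, 7)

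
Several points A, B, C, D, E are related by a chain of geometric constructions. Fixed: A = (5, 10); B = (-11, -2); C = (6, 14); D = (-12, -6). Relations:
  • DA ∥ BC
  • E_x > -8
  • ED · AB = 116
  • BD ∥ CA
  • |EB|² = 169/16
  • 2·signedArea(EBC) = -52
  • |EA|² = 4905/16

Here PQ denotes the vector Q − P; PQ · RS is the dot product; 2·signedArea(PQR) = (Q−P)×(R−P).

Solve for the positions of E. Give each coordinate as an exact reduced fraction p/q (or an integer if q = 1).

1. E_x = -31/4  [2·signedArea(EBC) = -52 ∩ ED · AB = 116]
2. E_y = -2  [2·signedArea(EBC) = -52 ∩ ED · AB = 116]
   → E = (-31/4, -2)

E = (-31/4, -2)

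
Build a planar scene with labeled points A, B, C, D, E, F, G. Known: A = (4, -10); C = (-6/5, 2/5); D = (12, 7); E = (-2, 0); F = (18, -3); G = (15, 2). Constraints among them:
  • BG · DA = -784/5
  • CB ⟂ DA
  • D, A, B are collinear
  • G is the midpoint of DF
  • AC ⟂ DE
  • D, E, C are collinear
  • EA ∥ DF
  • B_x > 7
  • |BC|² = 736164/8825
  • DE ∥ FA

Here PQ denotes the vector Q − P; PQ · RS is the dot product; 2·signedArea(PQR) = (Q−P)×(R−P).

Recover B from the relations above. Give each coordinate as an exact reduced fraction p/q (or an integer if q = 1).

1. B_x = 12468/1765  [D, A, B are collinear ∩ CB ⟂ DA]
2. B_y = -6158/1765  [D, A, B are collinear ∩ CB ⟂ DA]
   → B = (12468/1765, -6158/1765)

B = (12468/1765, -6158/1765)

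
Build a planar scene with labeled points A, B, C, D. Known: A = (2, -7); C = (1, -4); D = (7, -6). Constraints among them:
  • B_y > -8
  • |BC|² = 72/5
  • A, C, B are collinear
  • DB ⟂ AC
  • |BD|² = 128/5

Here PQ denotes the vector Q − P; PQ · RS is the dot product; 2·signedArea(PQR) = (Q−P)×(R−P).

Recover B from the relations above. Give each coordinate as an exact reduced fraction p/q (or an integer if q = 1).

1. B_x = 11/5  [A, C, B are collinear ∩ DB ⟂ AC]
2. B_y = -38/5  [A, C, B are collinear ∩ DB ⟂ AC]
   → B = (11/5, -38/5)

B = (11/5, -38/5)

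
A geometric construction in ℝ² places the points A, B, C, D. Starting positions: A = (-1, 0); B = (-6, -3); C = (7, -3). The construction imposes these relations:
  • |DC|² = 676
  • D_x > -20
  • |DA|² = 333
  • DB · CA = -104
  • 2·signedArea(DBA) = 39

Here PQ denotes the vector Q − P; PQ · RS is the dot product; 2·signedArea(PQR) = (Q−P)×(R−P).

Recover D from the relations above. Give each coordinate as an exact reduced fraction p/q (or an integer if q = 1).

1. D_x = -19  [2·signedArea(DBA) = 39 ∩ DB · CA = -104]
2. D_y = -3  [2·signedArea(DBA) = 39 ∩ DB · CA = -104]
   → D = (-19, -3)

D = (-19, -3)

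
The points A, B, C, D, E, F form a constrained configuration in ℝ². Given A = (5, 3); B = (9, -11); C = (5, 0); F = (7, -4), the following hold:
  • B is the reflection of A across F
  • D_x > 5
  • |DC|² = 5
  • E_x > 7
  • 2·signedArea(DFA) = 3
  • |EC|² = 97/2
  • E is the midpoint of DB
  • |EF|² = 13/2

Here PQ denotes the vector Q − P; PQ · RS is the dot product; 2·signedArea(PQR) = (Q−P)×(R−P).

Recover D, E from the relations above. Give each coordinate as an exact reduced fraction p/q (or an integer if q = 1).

1. D_x = 6  [line -7·x + -2·y + 38 = 0 ∩ |DC|² = 5]
2. D_y = -2  [line -7·x + -2·y + 38 = 0 ∩ |DC|² = 5]
   → D = (6, -2)
3. E_x = 15/2  [E is the midpoint of DB]
4. E_y = -13/2  [E is the midpoint of DB]
   → E = (15/2, -13/2)

D = (6, -2)
E = (15/2, -13/2)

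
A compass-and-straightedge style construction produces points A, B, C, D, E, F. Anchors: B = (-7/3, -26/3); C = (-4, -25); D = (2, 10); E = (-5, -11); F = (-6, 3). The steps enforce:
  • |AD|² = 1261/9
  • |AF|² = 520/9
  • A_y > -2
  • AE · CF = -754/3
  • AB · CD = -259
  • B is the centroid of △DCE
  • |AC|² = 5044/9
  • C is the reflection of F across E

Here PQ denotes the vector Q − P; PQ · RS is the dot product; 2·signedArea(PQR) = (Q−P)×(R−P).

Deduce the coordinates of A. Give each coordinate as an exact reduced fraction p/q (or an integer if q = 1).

A = (0, -5/3)

1. A_x = 0  [AE · CF = -754/3 ∩ AB · CD = -259]
2. A_y = -5/3  [AE · CF = -754/3 ∩ AB · CD = -259]
   → A = (0, -5/3)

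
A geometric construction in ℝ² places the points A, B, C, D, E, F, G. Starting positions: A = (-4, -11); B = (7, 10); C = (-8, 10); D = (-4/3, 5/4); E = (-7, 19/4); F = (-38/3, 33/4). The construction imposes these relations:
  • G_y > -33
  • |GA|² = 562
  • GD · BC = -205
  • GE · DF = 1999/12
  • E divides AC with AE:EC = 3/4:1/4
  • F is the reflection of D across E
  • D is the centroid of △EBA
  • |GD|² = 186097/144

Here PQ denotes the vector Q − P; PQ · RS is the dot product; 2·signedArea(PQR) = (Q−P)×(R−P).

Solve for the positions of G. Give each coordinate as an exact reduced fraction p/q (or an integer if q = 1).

1. G_x = -15  [GE · DF = 1999/12 ∩ GD · BC = -205]
2. G_y = -32  [GE · DF = 1999/12 ∩ GD · BC = -205]
   → G = (-15, -32)

G = (-15, -32)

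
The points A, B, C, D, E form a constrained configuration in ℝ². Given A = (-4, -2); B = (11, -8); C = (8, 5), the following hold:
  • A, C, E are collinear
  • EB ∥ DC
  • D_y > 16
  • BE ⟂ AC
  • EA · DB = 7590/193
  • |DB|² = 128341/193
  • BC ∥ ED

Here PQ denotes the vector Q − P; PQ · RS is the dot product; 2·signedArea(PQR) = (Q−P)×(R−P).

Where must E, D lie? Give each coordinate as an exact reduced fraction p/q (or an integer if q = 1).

1. E_x = 884/193  [A, C, E are collinear ∩ BE ⟂ AC]
2. E_y = 580/193  [A, C, E are collinear ∩ BE ⟂ AC]
   → E = (884/193, 580/193)
3. D_x = 305/193  [EB ∥ DC ∩ BC ∥ ED]
4. D_y = 3089/193  [EB ∥ DC ∩ BC ∥ ED]
   → D = (305/193, 3089/193)

D = (305/193, 3089/193)
E = (884/193, 580/193)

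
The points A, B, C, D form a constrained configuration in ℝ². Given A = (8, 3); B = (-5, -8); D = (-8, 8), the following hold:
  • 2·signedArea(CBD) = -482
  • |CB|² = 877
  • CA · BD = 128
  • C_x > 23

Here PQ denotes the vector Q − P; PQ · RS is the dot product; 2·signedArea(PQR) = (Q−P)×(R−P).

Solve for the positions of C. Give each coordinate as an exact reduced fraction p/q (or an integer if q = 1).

C = (24, -2)

1. C_x = 24  [2·signedArea(CBD) = -482 ∩ CA · BD = 128]
2. C_y = -2  [2·signedArea(CBD) = -482 ∩ CA · BD = 128]
   → C = (24, -2)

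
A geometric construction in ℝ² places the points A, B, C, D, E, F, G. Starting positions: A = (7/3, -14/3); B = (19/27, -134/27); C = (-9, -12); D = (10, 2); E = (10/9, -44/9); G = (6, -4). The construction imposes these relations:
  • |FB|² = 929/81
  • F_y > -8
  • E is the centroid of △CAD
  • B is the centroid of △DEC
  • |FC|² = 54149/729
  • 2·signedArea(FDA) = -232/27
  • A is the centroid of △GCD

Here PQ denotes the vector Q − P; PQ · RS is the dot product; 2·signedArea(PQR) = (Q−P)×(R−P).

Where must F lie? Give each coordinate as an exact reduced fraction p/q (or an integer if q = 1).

1. F_x = -50/27  [line 20/3·x + -23/3·y + -1154/27 = 0 ∩ |FC|² = 54149/729]
2. F_y = -194/27  [line 20/3·x + -23/3·y + -1154/27 = 0 ∩ |FC|² = 54149/729]
   → F = (-50/27, -194/27)

F = (-50/27, -194/27)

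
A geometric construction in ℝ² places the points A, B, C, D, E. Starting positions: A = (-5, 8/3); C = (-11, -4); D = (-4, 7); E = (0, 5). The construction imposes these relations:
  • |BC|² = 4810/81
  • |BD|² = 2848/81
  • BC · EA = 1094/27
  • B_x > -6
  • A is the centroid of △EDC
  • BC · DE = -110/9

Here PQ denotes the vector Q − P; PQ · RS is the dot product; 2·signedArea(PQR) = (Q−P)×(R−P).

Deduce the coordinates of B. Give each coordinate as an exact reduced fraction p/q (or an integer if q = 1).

B = (-16/3, 11/9)

1. B_x = -16/3  [BC · DE = -110/9 ∩ BC · EA = 1094/27]
2. B_y = 11/9  [BC · DE = -110/9 ∩ BC · EA = 1094/27]
   → B = (-16/3, 11/9)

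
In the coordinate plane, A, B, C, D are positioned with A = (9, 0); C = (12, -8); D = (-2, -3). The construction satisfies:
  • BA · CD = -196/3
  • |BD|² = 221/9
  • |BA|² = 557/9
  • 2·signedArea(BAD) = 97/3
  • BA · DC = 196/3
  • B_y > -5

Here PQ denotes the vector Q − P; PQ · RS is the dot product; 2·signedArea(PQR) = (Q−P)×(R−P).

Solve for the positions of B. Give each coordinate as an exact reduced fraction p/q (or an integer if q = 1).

1. B_x = 8/3  [BA · CD = -196/3 ∩ 2·signedArea(BAD) = 97/3]
2. B_y = -14/3  [BA · CD = -196/3 ∩ 2·signedArea(BAD) = 97/3]
   → B = (8/3, -14/3)

B = (8/3, -14/3)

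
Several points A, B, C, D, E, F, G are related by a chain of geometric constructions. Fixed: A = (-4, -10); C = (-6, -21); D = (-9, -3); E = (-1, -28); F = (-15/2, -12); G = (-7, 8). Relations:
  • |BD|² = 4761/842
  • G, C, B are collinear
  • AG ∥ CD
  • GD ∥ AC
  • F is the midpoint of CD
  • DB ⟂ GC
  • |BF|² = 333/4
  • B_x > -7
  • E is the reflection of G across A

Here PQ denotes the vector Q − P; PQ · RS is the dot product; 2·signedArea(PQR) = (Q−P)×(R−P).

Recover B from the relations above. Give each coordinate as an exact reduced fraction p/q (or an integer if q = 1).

B = (-5577/842, -2457/842)

1. B_x = -5577/842  [G, C, B are collinear ∩ DB ⟂ GC]
2. B_y = -2457/842  [G, C, B are collinear ∩ DB ⟂ GC]
   → B = (-5577/842, -2457/842)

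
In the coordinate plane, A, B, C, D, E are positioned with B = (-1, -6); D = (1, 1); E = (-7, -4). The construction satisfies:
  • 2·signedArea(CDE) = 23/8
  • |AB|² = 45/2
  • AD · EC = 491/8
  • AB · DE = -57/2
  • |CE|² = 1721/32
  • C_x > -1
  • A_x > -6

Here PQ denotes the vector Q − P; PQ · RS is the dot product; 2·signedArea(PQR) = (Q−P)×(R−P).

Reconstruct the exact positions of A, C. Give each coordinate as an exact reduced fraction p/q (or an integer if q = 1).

1. C_x = -5/8  [line 5·x + -8·y + 1/8 = 0 ∩ |CE|² = 1721/32]
2. C_y = -3/8  [line 5·x + -8·y + 1/8 = 0 ∩ |CE|² = 1721/32]
   → C = (-5/8, -3/8)
3. A_x = -11/2  [AB · DE = -57/2 ∩ AD · EC = 491/8]
4. A_y = -9/2  [AB · DE = -57/2 ∩ AD · EC = 491/8]
   → A = (-11/2, -9/2)

A = (-11/2, -9/2)
C = (-5/8, -3/8)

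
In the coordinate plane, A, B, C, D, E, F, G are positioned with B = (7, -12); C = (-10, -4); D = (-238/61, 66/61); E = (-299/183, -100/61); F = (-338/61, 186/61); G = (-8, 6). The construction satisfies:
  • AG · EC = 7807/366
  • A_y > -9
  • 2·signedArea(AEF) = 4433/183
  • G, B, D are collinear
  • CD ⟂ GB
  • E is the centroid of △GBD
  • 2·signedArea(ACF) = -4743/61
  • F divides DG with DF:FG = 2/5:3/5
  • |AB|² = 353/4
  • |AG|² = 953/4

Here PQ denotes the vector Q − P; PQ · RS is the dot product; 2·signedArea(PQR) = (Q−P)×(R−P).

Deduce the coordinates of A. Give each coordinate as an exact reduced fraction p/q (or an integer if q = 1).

1. A_x = -3/2  [AG · EC = 7807/366 ∩ 2·signedArea(ACF) = -4743/61]
2. A_y = -8  [AG · EC = 7807/366 ∩ 2·signedArea(ACF) = -4743/61]
   → A = (-3/2, -8)

A = (-3/2, -8)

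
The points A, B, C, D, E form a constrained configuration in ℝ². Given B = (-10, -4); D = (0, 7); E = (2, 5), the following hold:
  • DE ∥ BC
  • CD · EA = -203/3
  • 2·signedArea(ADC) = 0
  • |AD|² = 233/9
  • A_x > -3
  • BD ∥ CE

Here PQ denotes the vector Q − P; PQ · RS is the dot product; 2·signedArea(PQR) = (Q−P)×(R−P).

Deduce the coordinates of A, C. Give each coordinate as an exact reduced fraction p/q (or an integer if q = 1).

1. C_x = -8  [BD ∥ CE ∩ DE ∥ BC]
2. C_y = -6  [BD ∥ CE ∩ DE ∥ BC]
   → C = (-8, -6)
3. A_x = -8/3  [2·signedArea(ADC) = 0 ∩ CD · EA = -203/3]
4. A_y = 8/3  [2·signedArea(ADC) = 0 ∩ CD · EA = -203/3]
   → A = (-8/3, 8/3)

A = (-8/3, 8/3)
C = (-8, -6)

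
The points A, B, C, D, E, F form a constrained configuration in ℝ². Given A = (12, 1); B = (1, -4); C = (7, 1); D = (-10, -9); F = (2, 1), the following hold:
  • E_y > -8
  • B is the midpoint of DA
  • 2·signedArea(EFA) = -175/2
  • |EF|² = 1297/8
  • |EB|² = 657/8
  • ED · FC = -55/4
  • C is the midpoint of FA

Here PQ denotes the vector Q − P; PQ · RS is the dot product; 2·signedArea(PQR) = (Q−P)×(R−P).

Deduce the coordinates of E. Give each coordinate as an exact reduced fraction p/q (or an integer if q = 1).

E = (-29/4, -31/4)

1. E_x = -29/4  [2·signedArea(EFA) = -175/2 ∩ ED · FC = -55/4]
2. E_y = -31/4  [2·signedArea(EFA) = -175/2 ∩ ED · FC = -55/4]
   → E = (-29/4, -31/4)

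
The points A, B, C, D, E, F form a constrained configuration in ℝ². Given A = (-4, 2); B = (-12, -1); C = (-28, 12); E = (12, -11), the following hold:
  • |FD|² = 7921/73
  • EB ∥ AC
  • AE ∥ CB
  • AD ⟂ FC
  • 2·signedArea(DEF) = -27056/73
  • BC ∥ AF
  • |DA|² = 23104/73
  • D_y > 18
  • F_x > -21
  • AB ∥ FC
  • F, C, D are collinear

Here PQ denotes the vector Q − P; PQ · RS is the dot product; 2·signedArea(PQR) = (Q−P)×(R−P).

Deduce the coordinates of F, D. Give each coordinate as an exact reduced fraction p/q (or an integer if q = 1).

D = (-748/73, 1362/73)
F = (-20, 15)

1. F_x = -20  [AB ∥ FC ∩ BC ∥ AF]
2. F_y = 15  [AB ∥ FC ∩ BC ∥ AF]
   → F = (-20, 15)
3. D_x = -748/73  [F, C, D are collinear ∩ AD ⟂ FC]
4. D_y = 1362/73  [F, C, D are collinear ∩ AD ⟂ FC]
   → D = (-748/73, 1362/73)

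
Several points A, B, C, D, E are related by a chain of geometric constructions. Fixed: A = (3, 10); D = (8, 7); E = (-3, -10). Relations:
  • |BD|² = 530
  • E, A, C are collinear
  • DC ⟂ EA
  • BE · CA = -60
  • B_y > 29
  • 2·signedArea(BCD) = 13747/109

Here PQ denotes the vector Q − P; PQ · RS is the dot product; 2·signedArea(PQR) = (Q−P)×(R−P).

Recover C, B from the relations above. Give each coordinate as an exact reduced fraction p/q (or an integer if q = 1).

B = (9, 30)
C = (282/109, 940/109)

1. C_x = 282/109  [E, A, C are collinear ∩ DC ⟂ EA]
2. C_y = 940/109  [E, A, C are collinear ∩ DC ⟂ EA]
   → C = (282/109, 940/109)
3. B_x = 9  [line -45/109·x + -150/109·y + 45 = 0 ∩ |BD|² = 530]
4. B_y = 30  [line -45/109·x + -150/109·y + 45 = 0 ∩ |BD|² = 530]
   → B = (9, 30)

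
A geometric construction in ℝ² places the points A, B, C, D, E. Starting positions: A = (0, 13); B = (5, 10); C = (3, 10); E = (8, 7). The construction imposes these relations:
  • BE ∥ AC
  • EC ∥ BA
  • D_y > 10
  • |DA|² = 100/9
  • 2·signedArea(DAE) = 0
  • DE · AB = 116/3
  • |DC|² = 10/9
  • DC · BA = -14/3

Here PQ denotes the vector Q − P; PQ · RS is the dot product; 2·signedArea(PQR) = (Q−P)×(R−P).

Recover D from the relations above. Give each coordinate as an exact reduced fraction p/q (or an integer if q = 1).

D = (8/3, 11)

1. D_x = 8/3  [2·signedArea(DAE) = 0 ∩ DE · AB = 116/3]
2. D_y = 11  [2·signedArea(DAE) = 0 ∩ DE · AB = 116/3]
   → D = (8/3, 11)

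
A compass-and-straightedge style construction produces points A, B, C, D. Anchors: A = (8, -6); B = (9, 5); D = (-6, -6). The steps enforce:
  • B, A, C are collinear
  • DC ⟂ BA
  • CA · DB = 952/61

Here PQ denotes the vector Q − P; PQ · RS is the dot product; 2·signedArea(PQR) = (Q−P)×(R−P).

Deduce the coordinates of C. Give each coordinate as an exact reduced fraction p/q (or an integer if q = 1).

C = (481/61, -443/61)

1. C_x = 481/61  [B, A, C are collinear ∩ DC ⟂ BA]
2. C_y = -443/61  [B, A, C are collinear ∩ DC ⟂ BA]
   → C = (481/61, -443/61)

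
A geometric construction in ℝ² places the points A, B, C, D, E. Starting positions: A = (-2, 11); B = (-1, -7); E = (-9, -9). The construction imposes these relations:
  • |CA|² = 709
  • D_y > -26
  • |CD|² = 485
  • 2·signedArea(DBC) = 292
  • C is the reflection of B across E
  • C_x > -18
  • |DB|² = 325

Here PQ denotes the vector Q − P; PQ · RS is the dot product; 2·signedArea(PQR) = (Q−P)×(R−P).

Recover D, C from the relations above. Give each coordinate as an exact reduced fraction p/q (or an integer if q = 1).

1. C_x = -17  [C is the reflection of B across E]
2. C_y = -11  [C is the reflection of B across E]
   → C = (-17, -11)
3. D_x = 0  [line 4·x + -16·y + -400 = 0 ∩ |CD|² = 485]
4. D_y = -25  [line 4·x + -16·y + -400 = 0 ∩ |CD|² = 485]
   → D = (0, -25)

C = (-17, -11)
D = (0, -25)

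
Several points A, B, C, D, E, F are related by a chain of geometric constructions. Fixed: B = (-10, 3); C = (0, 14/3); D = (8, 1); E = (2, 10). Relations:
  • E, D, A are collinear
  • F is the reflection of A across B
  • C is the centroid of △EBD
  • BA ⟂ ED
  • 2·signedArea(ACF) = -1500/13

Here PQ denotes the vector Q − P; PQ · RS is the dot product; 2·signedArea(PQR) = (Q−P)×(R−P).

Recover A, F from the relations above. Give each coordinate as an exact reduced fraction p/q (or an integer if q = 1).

A = (20/13, 139/13)
F = (-280/13, -61/13)

1. A_x = 20/13  [E, D, A are collinear ∩ BA ⟂ ED]
2. A_y = 139/13  [E, D, A are collinear ∩ BA ⟂ ED]
   → A = (20/13, 139/13)
3. F_x = -280/13  [F is the reflection of A across B]
4. F_y = -61/13  [F is the reflection of A across B]
   → F = (-280/13, -61/13)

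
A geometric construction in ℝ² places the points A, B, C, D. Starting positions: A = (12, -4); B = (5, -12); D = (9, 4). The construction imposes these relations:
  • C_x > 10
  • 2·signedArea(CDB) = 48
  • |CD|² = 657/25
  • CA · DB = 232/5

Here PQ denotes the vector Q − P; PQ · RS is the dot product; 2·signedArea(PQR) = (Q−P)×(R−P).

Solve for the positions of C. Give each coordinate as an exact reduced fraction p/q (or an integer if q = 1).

C = (54/5, -4/5)

1. C_x = 54/5  [2·signedArea(CDB) = 48 ∩ CA · DB = 232/5]
2. C_y = -4/5  [2·signedArea(CDB) = 48 ∩ CA · DB = 232/5]
   → C = (54/5, -4/5)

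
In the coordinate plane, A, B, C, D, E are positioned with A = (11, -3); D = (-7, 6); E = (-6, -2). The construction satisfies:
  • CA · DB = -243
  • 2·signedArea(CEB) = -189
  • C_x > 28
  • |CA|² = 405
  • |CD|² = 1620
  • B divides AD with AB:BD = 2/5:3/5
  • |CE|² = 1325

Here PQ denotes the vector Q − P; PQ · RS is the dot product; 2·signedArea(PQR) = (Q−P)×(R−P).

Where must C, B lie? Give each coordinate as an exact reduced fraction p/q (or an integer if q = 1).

B = (19/5, 3/5)
C = (29, -12)

1. B_x = 19/5  [B divides AD with AB:BD = 2/5:3/5]
2. B_y = 3/5  [B divides AD with AB:BD = 2/5:3/5]
   → B = (19/5, 3/5)
3. C_x = 29  [CA · DB = -243 ∩ 2·signedArea(CEB) = -189]
4. C_y = -12  [CA · DB = -243 ∩ 2·signedArea(CEB) = -189]
   → C = (29, -12)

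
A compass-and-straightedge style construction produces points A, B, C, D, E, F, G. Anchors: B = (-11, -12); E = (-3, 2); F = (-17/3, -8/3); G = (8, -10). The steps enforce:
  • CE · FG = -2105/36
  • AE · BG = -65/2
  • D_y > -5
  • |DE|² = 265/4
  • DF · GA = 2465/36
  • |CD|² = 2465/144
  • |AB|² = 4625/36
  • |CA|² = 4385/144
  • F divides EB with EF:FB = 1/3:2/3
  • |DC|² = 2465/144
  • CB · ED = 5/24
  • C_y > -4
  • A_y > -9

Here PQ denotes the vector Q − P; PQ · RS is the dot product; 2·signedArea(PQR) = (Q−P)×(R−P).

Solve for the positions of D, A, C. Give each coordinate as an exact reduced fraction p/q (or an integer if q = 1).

1. A_x = -1/6  [line -19·x + -2·y + -41/2 = 0 ∩ |AB|² = 4625/36]
2. A_y = -26/3  [line -19·x + -2·y + -41/2 = 0 ∩ |AB|² = 4625/36]
   → A = (-1/6, -26/3)
3. C_x = -19/12  [line -41/3·x + 22/3·y + 101/36 = 0 ∩ |CA|² = 4385/144]
4. C_y = -10/3  [line -41/3·x + 22/3·y + 101/36 = 0 ∩ |CA|² = 4385/144]
   → C = (-19/12, -10/3)
5. D_x = 5/2  [DF · GA = 2465/36 ∩ CB · ED = 5/24]
6. D_y = -4  [DF · GA = 2465/36 ∩ CB · ED = 5/24]
   → D = (5/2, -4)

A = (-1/6, -26/3)
C = (-19/12, -10/3)
D = (5/2, -4)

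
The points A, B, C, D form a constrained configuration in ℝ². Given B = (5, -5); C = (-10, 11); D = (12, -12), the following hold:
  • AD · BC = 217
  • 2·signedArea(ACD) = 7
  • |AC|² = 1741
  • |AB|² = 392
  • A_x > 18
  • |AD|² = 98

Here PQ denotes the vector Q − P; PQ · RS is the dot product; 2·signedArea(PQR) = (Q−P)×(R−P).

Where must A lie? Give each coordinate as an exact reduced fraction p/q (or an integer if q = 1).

A = (19, -19)

1. A_x = 19  [2·signedArea(ACD) = 7 ∩ AD · BC = 217]
2. A_y = -19  [2·signedArea(ACD) = 7 ∩ AD · BC = 217]
   → A = (19, -19)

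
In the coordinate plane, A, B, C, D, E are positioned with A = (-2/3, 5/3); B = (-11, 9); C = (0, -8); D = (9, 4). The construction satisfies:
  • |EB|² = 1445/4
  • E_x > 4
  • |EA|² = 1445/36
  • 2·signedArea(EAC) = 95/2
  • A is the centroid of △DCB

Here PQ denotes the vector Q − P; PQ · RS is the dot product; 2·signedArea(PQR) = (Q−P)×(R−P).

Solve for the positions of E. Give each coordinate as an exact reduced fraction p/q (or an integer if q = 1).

E = (9/2, -2)

1. E_x = 9/2  [line 29/3·x + 2/3·y + -253/6 = 0 ∩ |EB|² = 1445/4]
2. E_y = -2  [line 29/3·x + 2/3·y + -253/6 = 0 ∩ |EB|² = 1445/4]
   → E = (9/2, -2)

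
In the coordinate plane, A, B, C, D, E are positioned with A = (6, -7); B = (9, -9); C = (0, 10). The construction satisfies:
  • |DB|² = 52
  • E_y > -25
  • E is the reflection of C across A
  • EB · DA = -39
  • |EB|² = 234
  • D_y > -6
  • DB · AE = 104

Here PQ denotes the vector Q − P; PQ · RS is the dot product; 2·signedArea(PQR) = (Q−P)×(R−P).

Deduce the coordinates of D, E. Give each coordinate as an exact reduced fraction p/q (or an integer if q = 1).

1. E_x = 12  [E is the reflection of C across A]
2. E_y = -24  [E is the reflection of C across A]
   → E = (12, -24)
3. D_x = 3  [DB · AE = 104 ∩ EB · DA = -39]
4. D_y = -5  [DB · AE = 104 ∩ EB · DA = -39]
   → D = (3, -5)

D = (3, -5)
E = (12, -24)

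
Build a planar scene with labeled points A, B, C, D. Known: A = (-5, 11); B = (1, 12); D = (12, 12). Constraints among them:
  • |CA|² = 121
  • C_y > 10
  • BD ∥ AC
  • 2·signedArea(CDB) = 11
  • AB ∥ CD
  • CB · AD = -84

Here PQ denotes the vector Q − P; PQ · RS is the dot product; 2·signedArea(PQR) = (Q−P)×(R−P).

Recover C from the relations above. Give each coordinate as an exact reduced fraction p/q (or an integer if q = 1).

1. C_x = 6  [AB ∥ CD ∩ BD ∥ AC]
2. C_y = 11  [AB ∥ CD ∩ BD ∥ AC]
   → C = (6, 11)

C = (6, 11)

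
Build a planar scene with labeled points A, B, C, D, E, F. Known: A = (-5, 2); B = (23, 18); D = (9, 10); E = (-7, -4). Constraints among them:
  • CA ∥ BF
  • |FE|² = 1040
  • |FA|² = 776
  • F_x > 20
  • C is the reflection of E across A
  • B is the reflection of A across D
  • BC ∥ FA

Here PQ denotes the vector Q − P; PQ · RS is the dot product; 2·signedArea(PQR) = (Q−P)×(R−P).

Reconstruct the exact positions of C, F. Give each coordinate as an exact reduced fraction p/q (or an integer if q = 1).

1. C_x = -3  [C is the reflection of E across A]
2. C_y = 8  [C is the reflection of E across A]
   → C = (-3, 8)
3. F_x = 21  [BC ∥ FA ∩ CA ∥ BF]
4. F_y = 12  [BC ∥ FA ∩ CA ∥ BF]
   → F = (21, 12)

C = (-3, 8)
F = (21, 12)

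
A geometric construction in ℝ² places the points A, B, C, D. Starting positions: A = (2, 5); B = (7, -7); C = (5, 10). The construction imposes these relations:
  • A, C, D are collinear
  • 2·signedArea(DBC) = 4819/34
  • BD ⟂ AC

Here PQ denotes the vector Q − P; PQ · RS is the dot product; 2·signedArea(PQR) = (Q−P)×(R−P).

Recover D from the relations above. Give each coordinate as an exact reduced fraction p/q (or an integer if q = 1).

D = (-67/34, -55/34)

1. D_x = -67/34  [A, C, D are collinear ∩ BD ⟂ AC]
2. D_y = -55/34  [A, C, D are collinear ∩ BD ⟂ AC]
   → D = (-67/34, -55/34)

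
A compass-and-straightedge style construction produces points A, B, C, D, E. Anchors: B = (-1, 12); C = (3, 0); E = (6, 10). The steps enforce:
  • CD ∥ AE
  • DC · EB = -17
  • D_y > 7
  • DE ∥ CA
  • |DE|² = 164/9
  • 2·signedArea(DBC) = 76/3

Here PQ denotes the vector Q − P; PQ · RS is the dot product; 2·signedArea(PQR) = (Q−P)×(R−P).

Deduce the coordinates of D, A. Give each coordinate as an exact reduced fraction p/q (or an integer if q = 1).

A = (19/3, 8/3)
D = (8/3, 22/3)

1. D_x = 8/3  [2·signedArea(DBC) = 76/3 ∩ DC · EB = -17]
2. D_y = 22/3  [2·signedArea(DBC) = 76/3 ∩ DC · EB = -17]
   → D = (8/3, 22/3)
3. A_x = 19/3  [CD ∥ AE ∩ DE ∥ CA]
4. A_y = 8/3  [CD ∥ AE ∩ DE ∥ CA]
   → A = (19/3, 8/3)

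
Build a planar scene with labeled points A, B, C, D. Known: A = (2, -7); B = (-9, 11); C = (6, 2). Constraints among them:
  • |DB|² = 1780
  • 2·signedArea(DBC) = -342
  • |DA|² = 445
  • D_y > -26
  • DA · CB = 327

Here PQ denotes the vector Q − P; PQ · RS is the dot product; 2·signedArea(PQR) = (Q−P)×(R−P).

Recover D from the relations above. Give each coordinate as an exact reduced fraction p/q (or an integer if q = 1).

D = (13, -25)

1. D_x = 13  [DA · CB = 327 ∩ 2·signedArea(DBC) = -342]
2. D_y = -25  [DA · CB = 327 ∩ 2·signedArea(DBC) = -342]
   → D = (13, -25)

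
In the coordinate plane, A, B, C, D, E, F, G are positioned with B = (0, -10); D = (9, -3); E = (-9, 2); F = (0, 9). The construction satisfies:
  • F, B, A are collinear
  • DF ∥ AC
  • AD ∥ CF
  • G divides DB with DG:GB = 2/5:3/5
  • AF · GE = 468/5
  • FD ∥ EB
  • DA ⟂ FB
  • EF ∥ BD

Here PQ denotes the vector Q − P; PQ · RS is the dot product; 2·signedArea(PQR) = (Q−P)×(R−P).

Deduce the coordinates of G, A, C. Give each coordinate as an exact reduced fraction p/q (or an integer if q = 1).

A = (0, -3)
C = (-9, 9)
G = (27/5, -29/5)

1. G_x = 27/5  [G divides DB with DG:GB = 2/5:3/5]
2. G_y = -29/5  [G divides DB with DG:GB = 2/5:3/5]
   → G = (27/5, -29/5)
3. A_x = 0  [F, B, A are collinear ∩ DA ⟂ FB]
4. A_y = -3  [F, B, A are collinear ∩ DA ⟂ FB]
   → A = (0, -3)
5. C_x = -9  [AD ∥ CF ∩ DF ∥ AC]
6. C_y = 9  [AD ∥ CF ∩ DF ∥ AC]
   → C = (-9, 9)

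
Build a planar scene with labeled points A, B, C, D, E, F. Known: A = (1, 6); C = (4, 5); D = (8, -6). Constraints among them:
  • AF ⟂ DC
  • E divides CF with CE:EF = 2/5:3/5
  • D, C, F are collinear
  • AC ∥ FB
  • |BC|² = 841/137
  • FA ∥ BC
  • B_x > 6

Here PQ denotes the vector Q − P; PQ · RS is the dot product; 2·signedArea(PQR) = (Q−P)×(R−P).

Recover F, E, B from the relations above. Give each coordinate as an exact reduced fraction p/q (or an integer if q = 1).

B = (867/137, 801/137)
E = (2556/685, 3931/685)
F = (456/137, 938/137)

1. F_x = 456/137  [D, C, F are collinear ∩ AF ⟂ DC]
2. F_y = 938/137  [D, C, F are collinear ∩ AF ⟂ DC]
   → F = (456/137, 938/137)
3. E_x = 2556/685  [E divides CF with CE:EF = 2/5:3/5]
4. E_y = 3931/685  [E divides CF with CE:EF = 2/5:3/5]
   → E = (2556/685, 3931/685)
5. B_x = 867/137  [FA ∥ BC ∩ AC ∥ FB]
6. B_y = 801/137  [FA ∥ BC ∩ AC ∥ FB]
   → B = (867/137, 801/137)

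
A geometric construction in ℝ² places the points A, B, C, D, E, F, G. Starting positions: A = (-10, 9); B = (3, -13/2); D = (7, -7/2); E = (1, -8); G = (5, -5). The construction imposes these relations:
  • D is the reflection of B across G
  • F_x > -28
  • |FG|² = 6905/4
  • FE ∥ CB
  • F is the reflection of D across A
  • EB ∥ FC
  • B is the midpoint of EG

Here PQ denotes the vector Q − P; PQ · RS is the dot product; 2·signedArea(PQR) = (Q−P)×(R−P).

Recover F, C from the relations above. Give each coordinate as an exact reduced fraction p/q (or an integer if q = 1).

C = (-25, 23)
F = (-27, 43/2)

1. F_x = -27  [F is the reflection of D across A]
2. F_y = 43/2  [F is the reflection of D across A]
   → F = (-27, 43/2)
3. C_x = -25  [FE ∥ CB ∩ EB ∥ FC]
4. C_y = 23  [FE ∥ CB ∩ EB ∥ FC]
   → C = (-25, 23)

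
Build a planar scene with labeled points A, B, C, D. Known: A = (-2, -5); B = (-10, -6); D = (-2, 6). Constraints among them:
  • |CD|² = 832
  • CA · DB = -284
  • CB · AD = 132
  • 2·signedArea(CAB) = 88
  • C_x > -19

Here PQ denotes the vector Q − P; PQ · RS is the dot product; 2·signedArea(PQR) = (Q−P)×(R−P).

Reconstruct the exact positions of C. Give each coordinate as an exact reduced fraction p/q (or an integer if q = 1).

1. C_x = -18  [CA · DB = -284 ∩ CB · AD = 132]
2. C_y = -18  [CA · DB = -284 ∩ CB · AD = 132]
   → C = (-18, -18)

C = (-18, -18)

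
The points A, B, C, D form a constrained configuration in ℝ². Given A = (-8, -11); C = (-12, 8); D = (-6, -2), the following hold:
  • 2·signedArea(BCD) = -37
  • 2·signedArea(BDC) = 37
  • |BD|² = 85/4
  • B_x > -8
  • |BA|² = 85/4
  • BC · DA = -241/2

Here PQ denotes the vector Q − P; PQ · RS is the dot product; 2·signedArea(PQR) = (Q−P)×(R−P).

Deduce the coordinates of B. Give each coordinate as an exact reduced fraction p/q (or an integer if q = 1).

1. B_x = -7  [2·signedArea(BCD) = -37 ∩ BC · DA = -241/2]
2. B_y = -13/2  [2·signedArea(BCD) = -37 ∩ BC · DA = -241/2]
   → B = (-7, -13/2)

B = (-7, -13/2)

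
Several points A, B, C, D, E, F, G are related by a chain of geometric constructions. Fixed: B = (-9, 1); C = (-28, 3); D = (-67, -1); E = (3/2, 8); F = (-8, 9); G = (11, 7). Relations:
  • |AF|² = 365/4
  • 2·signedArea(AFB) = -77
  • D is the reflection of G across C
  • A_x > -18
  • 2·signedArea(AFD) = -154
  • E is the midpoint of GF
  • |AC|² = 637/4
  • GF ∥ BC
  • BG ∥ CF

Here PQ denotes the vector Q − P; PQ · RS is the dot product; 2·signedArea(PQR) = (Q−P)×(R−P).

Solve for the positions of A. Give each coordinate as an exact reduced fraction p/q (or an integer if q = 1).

A = (-35/2, 10)

1. A_x = -35/2  [2·signedArea(AFD) = -154 ∩ 2·signedArea(AFB) = -77]
2. A_y = 10  [2·signedArea(AFD) = -154 ∩ 2·signedArea(AFB) = -77]
   → A = (-35/2, 10)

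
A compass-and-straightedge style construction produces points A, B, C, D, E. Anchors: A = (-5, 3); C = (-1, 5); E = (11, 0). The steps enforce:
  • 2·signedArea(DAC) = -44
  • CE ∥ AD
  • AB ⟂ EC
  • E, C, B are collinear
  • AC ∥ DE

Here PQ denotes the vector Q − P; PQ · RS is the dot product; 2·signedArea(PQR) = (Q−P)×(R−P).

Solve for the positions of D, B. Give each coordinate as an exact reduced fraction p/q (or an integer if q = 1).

1. D_x = 7  [AC ∥ DE ∩ CE ∥ AD]
2. D_y = -2  [AC ∥ DE ∩ CE ∥ AD]
   → D = (7, -2)
3. B_x = -625/169  [E, C, B are collinear ∩ AB ⟂ EC]
4. B_y = 1035/169  [E, C, B are collinear ∩ AB ⟂ EC]
   → B = (-625/169, 1035/169)

B = (-625/169, 1035/169)
D = (7, -2)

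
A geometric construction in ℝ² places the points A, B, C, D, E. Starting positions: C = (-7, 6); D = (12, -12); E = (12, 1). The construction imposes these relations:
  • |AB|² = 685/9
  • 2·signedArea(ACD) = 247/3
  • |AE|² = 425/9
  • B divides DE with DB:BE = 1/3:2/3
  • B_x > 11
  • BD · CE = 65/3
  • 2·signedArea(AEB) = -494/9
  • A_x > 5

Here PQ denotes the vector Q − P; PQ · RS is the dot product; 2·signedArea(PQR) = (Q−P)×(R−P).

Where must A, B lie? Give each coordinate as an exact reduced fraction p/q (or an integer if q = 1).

A = (17/3, -5/3)
B = (12, -23/3)

1. B_x = 12  [B divides DE with DB:BE = 1/3:2/3]
2. B_y = -23/3  [B divides DE with DB:BE = 1/3:2/3]
   → B = (12, -23/3)
3. A_x = 17/3  [2·signedArea(ACD) = 247/3 ∩ 2·signedArea(AEB) = -494/9]
4. A_y = -5/3  [2·signedArea(ACD) = 247/3 ∩ 2·signedArea(AEB) = -494/9]
   → A = (17/3, -5/3)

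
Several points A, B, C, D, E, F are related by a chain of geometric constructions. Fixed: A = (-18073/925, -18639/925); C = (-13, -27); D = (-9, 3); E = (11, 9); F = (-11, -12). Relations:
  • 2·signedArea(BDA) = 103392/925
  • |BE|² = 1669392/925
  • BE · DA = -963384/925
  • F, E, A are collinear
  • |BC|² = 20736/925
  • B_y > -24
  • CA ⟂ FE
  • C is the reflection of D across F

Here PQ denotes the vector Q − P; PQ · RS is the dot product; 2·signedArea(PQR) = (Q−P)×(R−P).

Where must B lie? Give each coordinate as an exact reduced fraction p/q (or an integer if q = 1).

B = (-15049/925, -21807/925)

1. B_x = -15049/925  [2·signedArea(BDA) = 103392/925 ∩ BE · DA = -963384/925]
2. B_y = -21807/925  [2·signedArea(BDA) = 103392/925 ∩ BE · DA = -963384/925]
   → B = (-15049/925, -21807/925)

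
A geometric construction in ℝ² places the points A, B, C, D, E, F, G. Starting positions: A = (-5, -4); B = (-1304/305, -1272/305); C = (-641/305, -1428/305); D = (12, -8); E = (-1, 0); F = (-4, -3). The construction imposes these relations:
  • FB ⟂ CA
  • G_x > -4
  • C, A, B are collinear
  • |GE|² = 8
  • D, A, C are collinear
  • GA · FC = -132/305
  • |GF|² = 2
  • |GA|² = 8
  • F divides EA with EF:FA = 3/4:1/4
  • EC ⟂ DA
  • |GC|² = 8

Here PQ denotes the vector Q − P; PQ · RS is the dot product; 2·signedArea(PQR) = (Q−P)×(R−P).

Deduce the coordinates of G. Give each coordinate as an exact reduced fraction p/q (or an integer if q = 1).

1. G_x = -3  [line -579/305·x + 513/305·y + -711/305 = 0 ∩ |GA|² = 8]
2. G_y = -2  [line -579/305·x + 513/305·y + -711/305 = 0 ∩ |GA|² = 8]
   → G = (-3, -2)

G = (-3, -2)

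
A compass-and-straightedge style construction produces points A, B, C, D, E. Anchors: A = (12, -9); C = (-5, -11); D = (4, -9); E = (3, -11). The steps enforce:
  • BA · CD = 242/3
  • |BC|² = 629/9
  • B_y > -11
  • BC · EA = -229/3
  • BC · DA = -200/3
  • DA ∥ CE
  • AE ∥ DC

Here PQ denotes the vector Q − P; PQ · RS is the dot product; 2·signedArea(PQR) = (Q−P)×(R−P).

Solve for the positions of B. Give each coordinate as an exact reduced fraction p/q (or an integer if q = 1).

B = (10/3, -31/3)

1. B_x = 10/3  [BA · CD = 242/3 ∩ BC · DA = -200/3]
2. B_y = -31/3  [BA · CD = 242/3 ∩ BC · DA = -200/3]
   → B = (10/3, -31/3)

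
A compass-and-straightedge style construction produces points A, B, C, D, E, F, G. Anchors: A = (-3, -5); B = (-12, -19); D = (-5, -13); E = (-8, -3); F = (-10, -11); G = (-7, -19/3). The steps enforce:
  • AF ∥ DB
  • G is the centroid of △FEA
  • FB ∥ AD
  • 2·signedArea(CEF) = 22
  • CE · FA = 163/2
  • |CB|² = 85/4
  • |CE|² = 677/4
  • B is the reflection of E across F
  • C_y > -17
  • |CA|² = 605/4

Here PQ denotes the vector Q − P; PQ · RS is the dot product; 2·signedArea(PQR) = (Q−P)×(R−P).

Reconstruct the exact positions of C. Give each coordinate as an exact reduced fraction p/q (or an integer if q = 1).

C = (-17/2, -16)

1. C_x = -17/2  [CE · FA = 163/2 ∩ 2·signedArea(CEF) = 22]
2. C_y = -16  [CE · FA = 163/2 ∩ 2·signedArea(CEF) = 22]
   → C = (-17/2, -16)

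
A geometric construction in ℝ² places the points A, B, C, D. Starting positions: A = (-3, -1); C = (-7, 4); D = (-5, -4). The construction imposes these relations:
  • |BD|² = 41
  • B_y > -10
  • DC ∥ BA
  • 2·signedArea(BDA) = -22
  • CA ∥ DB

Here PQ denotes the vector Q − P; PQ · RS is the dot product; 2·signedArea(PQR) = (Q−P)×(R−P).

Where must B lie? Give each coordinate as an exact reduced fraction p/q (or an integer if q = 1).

B = (-1, -9)

1. B_x = -1  [DC ∥ BA ∩ CA ∥ DB]
2. B_y = -9  [DC ∥ BA ∩ CA ∥ DB]
   → B = (-1, -9)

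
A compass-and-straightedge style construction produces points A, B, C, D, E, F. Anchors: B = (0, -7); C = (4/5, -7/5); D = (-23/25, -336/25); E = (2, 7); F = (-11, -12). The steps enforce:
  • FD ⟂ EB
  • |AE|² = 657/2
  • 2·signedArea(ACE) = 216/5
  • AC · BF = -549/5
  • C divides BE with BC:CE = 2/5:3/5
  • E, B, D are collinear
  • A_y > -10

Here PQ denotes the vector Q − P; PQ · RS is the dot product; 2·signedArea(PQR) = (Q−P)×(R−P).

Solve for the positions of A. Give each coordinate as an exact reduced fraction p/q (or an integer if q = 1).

1. A_x = -11/2  [2·signedArea(ACE) = 216/5 ∩ AC · BF = -549/5]
2. A_y = -19/2  [2·signedArea(ACE) = 216/5 ∩ AC · BF = -549/5]
   → A = (-11/2, -19/2)

A = (-11/2, -19/2)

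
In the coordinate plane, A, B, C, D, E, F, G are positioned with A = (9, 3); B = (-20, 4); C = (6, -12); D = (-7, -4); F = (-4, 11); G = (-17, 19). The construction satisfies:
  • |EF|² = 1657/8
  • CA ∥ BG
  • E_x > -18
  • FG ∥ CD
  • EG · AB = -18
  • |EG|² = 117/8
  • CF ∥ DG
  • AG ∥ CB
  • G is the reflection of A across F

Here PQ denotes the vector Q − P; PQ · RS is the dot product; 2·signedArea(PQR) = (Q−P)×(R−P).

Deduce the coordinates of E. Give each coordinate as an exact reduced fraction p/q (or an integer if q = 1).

1. E_x = -71/4  [line 29·x + -1·y + 530 = 0 ∩ |EF|² = 1657/8]
2. E_y = 61/4  [line 29·x + -1·y + 530 = 0 ∩ |EF|² = 1657/8]
   → E = (-71/4, 61/4)

E = (-71/4, 61/4)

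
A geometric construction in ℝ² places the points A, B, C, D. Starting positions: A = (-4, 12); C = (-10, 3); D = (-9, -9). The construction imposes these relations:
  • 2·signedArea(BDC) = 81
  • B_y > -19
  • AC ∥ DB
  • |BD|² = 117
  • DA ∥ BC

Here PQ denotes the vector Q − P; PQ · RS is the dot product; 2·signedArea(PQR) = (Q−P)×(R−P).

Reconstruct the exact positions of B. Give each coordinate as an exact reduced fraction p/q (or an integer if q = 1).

1. B_x = -15  [DA ∥ BC ∩ AC ∥ DB]
2. B_y = -18  [DA ∥ BC ∩ AC ∥ DB]
   → B = (-15, -18)

B = (-15, -18)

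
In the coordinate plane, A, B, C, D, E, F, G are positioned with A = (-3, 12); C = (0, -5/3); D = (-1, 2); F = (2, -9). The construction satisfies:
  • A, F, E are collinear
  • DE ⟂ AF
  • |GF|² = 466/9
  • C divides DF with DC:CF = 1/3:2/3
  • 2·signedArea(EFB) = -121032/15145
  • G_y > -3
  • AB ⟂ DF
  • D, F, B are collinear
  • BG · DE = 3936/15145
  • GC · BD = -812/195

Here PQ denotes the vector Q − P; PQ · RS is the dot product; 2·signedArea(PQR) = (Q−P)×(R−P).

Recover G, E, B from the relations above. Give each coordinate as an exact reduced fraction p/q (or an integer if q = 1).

1. E_x = -149/233  [A, F, E are collinear ∩ DE ⟂ AF]
2. E_y = 486/233  [A, F, E are collinear ∩ DE ⟂ AF]
   → E = (-149/233, 486/233)
3. B_x = -239/65  [D, F, B are collinear ∩ AB ⟂ DF]
4. B_y = 768/65  [D, F, B are collinear ∩ AB ⟂ DF]
   → B = (-239/65, 768/65)
5. G_x = 1/3  [GC · BD = -812/195 ∩ BG · DE = 3936/15145]
6. G_y = -2  [GC · BD = -812/195 ∩ BG · DE = 3936/15145]
   → G = (1/3, -2)

B = (-239/65, 768/65)
E = (-149/233, 486/233)
G = (1/3, -2)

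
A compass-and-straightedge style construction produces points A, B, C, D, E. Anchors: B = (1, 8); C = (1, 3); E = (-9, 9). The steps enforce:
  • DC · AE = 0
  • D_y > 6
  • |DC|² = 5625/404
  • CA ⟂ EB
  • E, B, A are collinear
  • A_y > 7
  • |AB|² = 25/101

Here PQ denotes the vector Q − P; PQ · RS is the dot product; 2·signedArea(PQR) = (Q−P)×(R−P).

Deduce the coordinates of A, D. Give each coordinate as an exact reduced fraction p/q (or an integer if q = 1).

1. A_x = 151/101  [E, B, A are collinear ∩ CA ⟂ EB]
2. A_y = 803/101  [E, B, A are collinear ∩ CA ⟂ EB]
   → A = (151/101, 803/101)
3. D_x = 277/202  [line 1060/101·x + -106/101·y + -742/101 = 0 ∩ |DC|² = 5625/404]
4. D_y = 678/101  [line 1060/101·x + -106/101·y + -742/101 = 0 ∩ |DC|² = 5625/404]
   → D = (277/202, 678/101)

A = (151/101, 803/101)
D = (277/202, 678/101)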